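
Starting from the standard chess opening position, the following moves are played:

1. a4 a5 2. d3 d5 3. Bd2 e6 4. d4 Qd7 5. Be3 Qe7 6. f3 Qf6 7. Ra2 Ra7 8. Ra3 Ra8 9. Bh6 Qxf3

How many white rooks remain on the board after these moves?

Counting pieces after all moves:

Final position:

  a b c d e f g h
  ─────────────────
8│♜ ♞ ♝ · ♚ ♝ ♞ ♜│8
7│· ♟ ♟ · · ♟ ♟ ♟│7
6│· · · · ♟ · · ♗│6
5│♟ · · ♟ · · · ·│5
4│♙ · · ♙ · · · ·│4
3│♖ · · · · ♛ · ·│3
2│· ♙ ♙ · ♙ · ♙ ♙│2
1│· ♘ · ♕ ♔ ♗ ♘ ♖│1
  ─────────────────
  a b c d e f g h


2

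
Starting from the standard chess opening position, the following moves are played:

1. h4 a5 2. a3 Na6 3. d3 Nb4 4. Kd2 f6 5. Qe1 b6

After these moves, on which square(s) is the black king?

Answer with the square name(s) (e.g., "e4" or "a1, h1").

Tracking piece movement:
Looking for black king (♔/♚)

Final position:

  a b c d e f g h
  ─────────────────
8│♜ · ♝ ♛ ♚ ♝ ♞ ♜│8
7│· · ♟ ♟ ♟ · ♟ ♟│7
6│· ♟ · · · ♟ · ·│6
5│♟ · · · · · · ·│5
4│· ♞ · · · · · ♙│4
3│♙ · · ♙ · · · ·│3
2│· ♙ ♙ ♔ ♙ ♙ ♙ ·│2
1│♖ ♘ ♗ · ♕ ♗ ♘ ♖│1
  ─────────────────
  a b c d e f g h


e8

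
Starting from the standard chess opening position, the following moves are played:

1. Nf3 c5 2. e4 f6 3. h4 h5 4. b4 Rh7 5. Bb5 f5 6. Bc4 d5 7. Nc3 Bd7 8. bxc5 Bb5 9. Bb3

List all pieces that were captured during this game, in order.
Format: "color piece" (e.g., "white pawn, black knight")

Tracking captures:
  bxc5: captured black pawn

black pawn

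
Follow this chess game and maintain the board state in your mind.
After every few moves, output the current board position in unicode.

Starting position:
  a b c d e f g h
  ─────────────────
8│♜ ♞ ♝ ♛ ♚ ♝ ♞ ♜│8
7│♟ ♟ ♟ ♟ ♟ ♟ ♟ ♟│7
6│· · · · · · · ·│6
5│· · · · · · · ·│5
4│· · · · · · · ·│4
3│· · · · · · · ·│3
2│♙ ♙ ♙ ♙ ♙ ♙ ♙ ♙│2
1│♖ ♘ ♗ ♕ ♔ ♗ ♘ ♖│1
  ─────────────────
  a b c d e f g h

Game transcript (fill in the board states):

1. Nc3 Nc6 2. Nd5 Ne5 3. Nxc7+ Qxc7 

  a b c d e f g h
  ─────────────────
8│♜ · ♝ · ♚ ♝ ♞ ♜│8
7│♟ ♟ ♛ ♟ ♟ ♟ ♟ ♟│7
6│· · · · · · · ·│6
5│· · · · ♞ · · ·│5
4│· · · · · · · ·│4
3│· · · · · · · ·│3
2│♙ ♙ ♙ ♙ ♙ ♙ ♙ ♙│2
1│♖ · ♗ ♕ ♔ ♗ ♘ ♖│1
  ─────────────────
  a b c d e f g h

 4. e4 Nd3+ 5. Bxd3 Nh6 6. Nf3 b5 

  a b c d e f g h
  ─────────────────
8│♜ · ♝ · ♚ ♝ · ♜│8
7│♟ · ♛ ♟ ♟ ♟ ♟ ♟│7
6│· · · · · · · ♞│6
5│· ♟ · · · · · ·│5
4│· · · · ♙ · · ·│4
3│· · · ♗ · ♘ · ·│3
2│♙ ♙ ♙ ♙ · ♙ ♙ ♙│2
1│♖ · ♗ ♕ ♔ · · ♖│1
  ─────────────────
  a b c d e f g h

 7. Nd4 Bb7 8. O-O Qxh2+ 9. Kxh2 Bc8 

  a b c d e f g h
  ─────────────────
8│♜ · ♝ · ♚ ♝ · ♜│8
7│♟ · · ♟ ♟ ♟ ♟ ♟│7
6│· · · · · · · ♞│6
5│· ♟ · · · · · ·│5
4│· · · ♘ ♙ · · ·│4
3│· · · ♗ · · · ·│3
2│♙ ♙ ♙ ♙ · ♙ ♙ ♔│2
1│♖ · ♗ ♕ · ♖ · ·│1
  ─────────────────
  a b c d e f g h

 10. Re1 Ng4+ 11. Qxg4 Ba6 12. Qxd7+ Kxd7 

  a b c d e f g h
  ─────────────────
8│♜ · · · · ♝ · ♜│8
7│♟ · · ♚ ♟ ♟ ♟ ♟│7
6│♝ · · · · · · ·│6
5│· ♟ · · · · · ·│5
4│· · · ♘ ♙ · · ·│4
3│· · · ♗ · · · ·│3
2│♙ ♙ ♙ ♙ · ♙ ♙ ♔│2
1│♖ · ♗ · ♖ · · ·│1
  ─────────────────
  a b c d e f g h

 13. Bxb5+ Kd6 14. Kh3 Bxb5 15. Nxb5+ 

  a b c d e f g h
  ─────────────────
8│♜ · · · · ♝ · ♜│8
7│♟ · · · ♟ ♟ ♟ ♟│7
6│· · · ♚ · · · ·│6
5│· ♘ · · · · · ·│5
4│· · · · ♙ · · ·│4
3│· · · · · · · ♔│3
2│♙ ♙ ♙ ♙ · ♙ ♙ ·│2
1│♖ · ♗ · ♖ · · ·│1
  ─────────────────
  a b c d e f g h


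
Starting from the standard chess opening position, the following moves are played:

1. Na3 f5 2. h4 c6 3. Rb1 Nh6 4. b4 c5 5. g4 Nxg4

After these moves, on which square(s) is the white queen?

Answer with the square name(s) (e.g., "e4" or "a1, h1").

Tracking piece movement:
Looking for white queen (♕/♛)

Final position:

  a b c d e f g h
  ─────────────────
8│♜ ♞ ♝ ♛ ♚ ♝ · ♜│8
7│♟ ♟ · ♟ ♟ · ♟ ♟│7
6│· · · · · · · ·│6
5│· · ♟ · · ♟ · ·│5
4│· ♙ · · · · ♞ ♙│4
3│♘ · · · · · · ·│3
2│♙ · ♙ ♙ ♙ ♙ · ·│2
1│· ♖ ♗ ♕ ♔ ♗ ♘ ♖│1
  ─────────────────
  a b c d e f g h


d1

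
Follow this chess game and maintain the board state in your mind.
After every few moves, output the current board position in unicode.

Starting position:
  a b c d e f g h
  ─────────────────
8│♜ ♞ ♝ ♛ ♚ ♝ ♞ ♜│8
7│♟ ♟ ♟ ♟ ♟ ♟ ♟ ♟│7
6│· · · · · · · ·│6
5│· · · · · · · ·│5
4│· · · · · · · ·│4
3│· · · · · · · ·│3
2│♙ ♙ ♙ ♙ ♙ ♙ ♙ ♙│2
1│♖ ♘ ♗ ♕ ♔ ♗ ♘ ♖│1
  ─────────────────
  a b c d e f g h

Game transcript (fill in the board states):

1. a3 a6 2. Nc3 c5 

  a b c d e f g h
  ─────────────────
8│♜ ♞ ♝ ♛ ♚ ♝ ♞ ♜│8
7│· ♟ · ♟ ♟ ♟ ♟ ♟│7
6│♟ · · · · · · ·│6
5│· · ♟ · · · · ·│5
4│· · · · · · · ·│4
3│♙ · ♘ · · · · ·│3
2│· ♙ ♙ ♙ ♙ ♙ ♙ ♙│2
1│♖ · ♗ ♕ ♔ ♗ ♘ ♖│1
  ─────────────────
  a b c d e f g h

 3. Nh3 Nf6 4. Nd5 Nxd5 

  a b c d e f g h
  ─────────────────
8│♜ ♞ ♝ ♛ ♚ ♝ · ♜│8
7│· ♟ · ♟ ♟ ♟ ♟ ♟│7
6│♟ · · · · · · ·│6
5│· · ♟ ♞ · · · ·│5
4│· · · · · · · ·│4
3│♙ · · · · · · ♘│3
2│· ♙ ♙ ♙ ♙ ♙ ♙ ♙│2
1│♖ · ♗ ♕ ♔ ♗ · ♖│1
  ─────────────────
  a b c d e f g h

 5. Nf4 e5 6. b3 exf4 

  a b c d e f g h
  ─────────────────
8│♜ ♞ ♝ ♛ ♚ ♝ · ♜│8
7│· ♟ · ♟ · ♟ ♟ ♟│7
6│♟ · · · · · · ·│6
5│· · ♟ ♞ · · · ·│5
4│· · · · · ♟ · ·│4
3│♙ ♙ · · · · · ·│3
2│· · ♙ ♙ ♙ ♙ ♙ ♙│2
1│♖ · ♗ ♕ ♔ ♗ · ♖│1
  ─────────────────
  a b c d e f g h

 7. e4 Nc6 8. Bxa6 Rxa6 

  a b c d e f g h
  ─────────────────
8│· · ♝ ♛ ♚ ♝ · ♜│8
7│· ♟ · ♟ · ♟ ♟ ♟│7
6│♜ · ♞ · · · · ·│6
5│· · ♟ ♞ · · · ·│5
4│· · · · ♙ ♟ · ·│4
3│♙ ♙ · · · · · ·│3
2│· · ♙ ♙ · ♙ ♙ ♙│2
1│♖ · ♗ ♕ ♔ · · ♖│1
  ─────────────────
  a b c d e f g h

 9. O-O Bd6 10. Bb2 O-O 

  a b c d e f g h
  ─────────────────
8│· · ♝ ♛ · ♜ ♚ ·│8
7│· ♟ · ♟ · ♟ ♟ ♟│7
6│♜ · ♞ ♝ · · · ·│6
5│· · ♟ ♞ · · · ·│5
4│· · · · ♙ ♟ · ·│4
3│♙ ♙ · · · · · ·│3
2│· ♗ ♙ ♙ · ♙ ♙ ♙│2
1│♖ · · ♕ · ♖ ♔ ·│1
  ─────────────────
  a b c d e f g h



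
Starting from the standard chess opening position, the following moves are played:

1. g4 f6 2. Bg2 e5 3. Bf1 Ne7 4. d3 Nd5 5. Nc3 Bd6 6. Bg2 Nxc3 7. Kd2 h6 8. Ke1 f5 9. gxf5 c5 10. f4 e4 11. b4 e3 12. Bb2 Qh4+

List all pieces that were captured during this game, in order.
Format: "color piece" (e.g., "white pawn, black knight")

Tracking captures:
  Nxc3: captured white knight
  gxf5: captured black pawn

white knight, black pawn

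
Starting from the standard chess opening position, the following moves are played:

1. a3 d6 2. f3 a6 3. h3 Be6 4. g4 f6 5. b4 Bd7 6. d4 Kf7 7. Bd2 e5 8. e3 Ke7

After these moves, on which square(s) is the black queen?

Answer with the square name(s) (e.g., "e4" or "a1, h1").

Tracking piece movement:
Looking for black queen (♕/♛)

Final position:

  a b c d e f g h
  ─────────────────
8│♜ ♞ · ♛ · ♝ ♞ ♜│8
7│· ♟ ♟ ♝ ♚ · ♟ ♟│7
6│♟ · · ♟ · ♟ · ·│6
5│· · · · ♟ · · ·│5
4│· ♙ · ♙ · · ♙ ·│4
3│♙ · · · ♙ ♙ · ♙│3
2│· · ♙ ♗ · · · ·│2
1│♖ ♘ · ♕ ♔ ♗ ♘ ♖│1
  ─────────────────
  a b c d e f g h


d8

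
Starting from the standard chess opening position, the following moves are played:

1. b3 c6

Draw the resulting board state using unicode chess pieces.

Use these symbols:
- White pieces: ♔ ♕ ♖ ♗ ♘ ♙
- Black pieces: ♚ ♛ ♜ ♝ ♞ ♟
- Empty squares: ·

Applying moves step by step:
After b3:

♜ ♞ ♝ ♛ ♚ ♝ ♞ ♜
♟ ♟ ♟ ♟ ♟ ♟ ♟ ♟
· · · · · · · ·
· · · · · · · ·
· · · · · · · ·
· ♙ · · · · · ·
♙ · ♙ ♙ ♙ ♙ ♙ ♙
♖ ♘ ♗ ♕ ♔ ♗ ♘ ♖


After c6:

♜ ♞ ♝ ♛ ♚ ♝ ♞ ♜
♟ ♟ · ♟ ♟ ♟ ♟ ♟
· · ♟ · · · · ·
· · · · · · · ·
· · · · · · · ·
· ♙ · · · · · ·
♙ · ♙ ♙ ♙ ♙ ♙ ♙
♖ ♘ ♗ ♕ ♔ ♗ ♘ ♖



  a b c d e f g h
  ─────────────────
8│♜ ♞ ♝ ♛ ♚ ♝ ♞ ♜│8
7│♟ ♟ · ♟ ♟ ♟ ♟ ♟│7
6│· · ♟ · · · · ·│6
5│· · · · · · · ·│5
4│· · · · · · · ·│4
3│· ♙ · · · · · ·│3
2│♙ · ♙ ♙ ♙ ♙ ♙ ♙│2
1│♖ ♘ ♗ ♕ ♔ ♗ ♘ ♖│1
  ─────────────────
  a b c d e f g h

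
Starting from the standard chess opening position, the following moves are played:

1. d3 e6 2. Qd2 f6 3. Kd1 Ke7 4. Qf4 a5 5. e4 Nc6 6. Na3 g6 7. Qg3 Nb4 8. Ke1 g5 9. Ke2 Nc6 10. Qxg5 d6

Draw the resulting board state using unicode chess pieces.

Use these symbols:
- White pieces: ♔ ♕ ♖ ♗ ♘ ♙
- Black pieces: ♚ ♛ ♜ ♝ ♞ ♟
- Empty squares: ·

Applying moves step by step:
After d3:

♜ ♞ ♝ ♛ ♚ ♝ ♞ ♜
♟ ♟ ♟ ♟ ♟ ♟ ♟ ♟
· · · · · · · ·
· · · · · · · ·
· · · · · · · ·
· · · ♙ · · · ·
♙ ♙ ♙ · ♙ ♙ ♙ ♙
♖ ♘ ♗ ♕ ♔ ♗ ♘ ♖


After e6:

♜ ♞ ♝ ♛ ♚ ♝ ♞ ♜
♟ ♟ ♟ ♟ · ♟ ♟ ♟
· · · · ♟ · · ·
· · · · · · · ·
· · · · · · · ·
· · · ♙ · · · ·
♙ ♙ ♙ · ♙ ♙ ♙ ♙
♖ ♘ ♗ ♕ ♔ ♗ ♘ ♖


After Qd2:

♜ ♞ ♝ ♛ ♚ ♝ ♞ ♜
♟ ♟ ♟ ♟ · ♟ ♟ ♟
· · · · ♟ · · ·
· · · · · · · ·
· · · · · · · ·
· · · ♙ · · · ·
♙ ♙ ♙ ♕ ♙ ♙ ♙ ♙
♖ ♘ ♗ · ♔ ♗ ♘ ♖


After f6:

♜ ♞ ♝ ♛ ♚ ♝ ♞ ♜
♟ ♟ ♟ ♟ · · ♟ ♟
· · · · ♟ ♟ · ·
· · · · · · · ·
· · · · · · · ·
· · · ♙ · · · ·
♙ ♙ ♙ ♕ ♙ ♙ ♙ ♙
♖ ♘ ♗ · ♔ ♗ ♘ ♖


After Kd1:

♜ ♞ ♝ ♛ ♚ ♝ ♞ ♜
♟ ♟ ♟ ♟ · · ♟ ♟
· · · · ♟ ♟ · ·
· · · · · · · ·
· · · · · · · ·
· · · ♙ · · · ·
♙ ♙ ♙ ♕ ♙ ♙ ♙ ♙
♖ ♘ ♗ ♔ · ♗ ♘ ♖


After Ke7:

♜ ♞ ♝ ♛ · ♝ ♞ ♜
♟ ♟ ♟ ♟ ♚ · ♟ ♟
· · · · ♟ ♟ · ·
· · · · · · · ·
· · · · · · · ·
· · · ♙ · · · ·
♙ ♙ ♙ ♕ ♙ ♙ ♙ ♙
♖ ♘ ♗ ♔ · ♗ ♘ ♖


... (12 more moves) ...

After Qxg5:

♜ · ♝ ♛ · ♝ ♞ ♜
· ♟ ♟ ♟ ♚ · · ♟
· · ♞ · ♟ ♟ · ·
♟ · · · · · ♕ ·
· · · · ♙ · · ·
♘ · · ♙ · · · ·
♙ ♙ ♙ · ♔ ♙ ♙ ♙
♖ · ♗ · · ♗ ♘ ♖


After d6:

♜ · ♝ ♛ · ♝ ♞ ♜
· ♟ ♟ · ♚ · · ♟
· · ♞ ♟ ♟ ♟ · ·
♟ · · · · · ♕ ·
· · · · ♙ · · ·
♘ · · ♙ · · · ·
♙ ♙ ♙ · ♔ ♙ ♙ ♙
♖ · ♗ · · ♗ ♘ ♖



  a b c d e f g h
  ─────────────────
8│♜ · ♝ ♛ · ♝ ♞ ♜│8
7│· ♟ ♟ · ♚ · · ♟│7
6│· · ♞ ♟ ♟ ♟ · ·│6
5│♟ · · · · · ♕ ·│5
4│· · · · ♙ · · ·│4
3│♘ · · ♙ · · · ·│3
2│♙ ♙ ♙ · ♔ ♙ ♙ ♙│2
1│♖ · ♗ · · ♗ ♘ ♖│1
  ─────────────────
  a b c d e f g h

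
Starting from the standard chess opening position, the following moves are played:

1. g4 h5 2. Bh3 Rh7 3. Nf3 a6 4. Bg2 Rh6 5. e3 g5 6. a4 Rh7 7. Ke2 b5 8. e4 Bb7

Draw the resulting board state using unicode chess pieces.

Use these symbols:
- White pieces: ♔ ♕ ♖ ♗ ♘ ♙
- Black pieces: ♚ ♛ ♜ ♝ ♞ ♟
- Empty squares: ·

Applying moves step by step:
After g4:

♜ ♞ ♝ ♛ ♚ ♝ ♞ ♜
♟ ♟ ♟ ♟ ♟ ♟ ♟ ♟
· · · · · · · ·
· · · · · · · ·
· · · · · · ♙ ·
· · · · · · · ·
♙ ♙ ♙ ♙ ♙ ♙ · ♙
♖ ♘ ♗ ♕ ♔ ♗ ♘ ♖


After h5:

♜ ♞ ♝ ♛ ♚ ♝ ♞ ♜
♟ ♟ ♟ ♟ ♟ ♟ ♟ ·
· · · · · · · ·
· · · · · · · ♟
· · · · · · ♙ ·
· · · · · · · ·
♙ ♙ ♙ ♙ ♙ ♙ · ♙
♖ ♘ ♗ ♕ ♔ ♗ ♘ ♖


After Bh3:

♜ ♞ ♝ ♛ ♚ ♝ ♞ ♜
♟ ♟ ♟ ♟ ♟ ♟ ♟ ·
· · · · · · · ·
· · · · · · · ♟
· · · · · · ♙ ·
· · · · · · · ♗
♙ ♙ ♙ ♙ ♙ ♙ · ♙
♖ ♘ ♗ ♕ ♔ · ♘ ♖


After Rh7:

♜ ♞ ♝ ♛ ♚ ♝ ♞ ·
♟ ♟ ♟ ♟ ♟ ♟ ♟ ♜
· · · · · · · ·
· · · · · · · ♟
· · · · · · ♙ ·
· · · · · · · ♗
♙ ♙ ♙ ♙ ♙ ♙ · ♙
♖ ♘ ♗ ♕ ♔ · ♘ ♖


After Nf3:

♜ ♞ ♝ ♛ ♚ ♝ ♞ ·
♟ ♟ ♟ ♟ ♟ ♟ ♟ ♜
· · · · · · · ·
· · · · · · · ♟
· · · · · · ♙ ·
· · · · · ♘ · ♗
♙ ♙ ♙ ♙ ♙ ♙ · ♙
♖ ♘ ♗ ♕ ♔ · · ♖


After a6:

♜ ♞ ♝ ♛ ♚ ♝ ♞ ·
· ♟ ♟ ♟ ♟ ♟ ♟ ♜
♟ · · · · · · ·
· · · · · · · ♟
· · · · · · ♙ ·
· · · · · ♘ · ♗
♙ ♙ ♙ ♙ ♙ ♙ · ♙
♖ ♘ ♗ ♕ ♔ · · ♖


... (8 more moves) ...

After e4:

♜ ♞ ♝ ♛ ♚ ♝ ♞ ·
· · ♟ ♟ ♟ ♟ · ♜
♟ · · · · · · ·
· ♟ · · · · ♟ ♟
♙ · · · ♙ · ♙ ·
· · · · · ♘ · ·
· ♙ ♙ ♙ ♔ ♙ ♗ ♙
♖ ♘ ♗ ♕ · · · ♖


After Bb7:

♜ ♞ · ♛ ♚ ♝ ♞ ·
· ♝ ♟ ♟ ♟ ♟ · ♜
♟ · · · · · · ·
· ♟ · · · · ♟ ♟
♙ · · · ♙ · ♙ ·
· · · · · ♘ · ·
· ♙ ♙ ♙ ♔ ♙ ♗ ♙
♖ ♘ ♗ ♕ · · · ♖



  a b c d e f g h
  ─────────────────
8│♜ ♞ · ♛ ♚ ♝ ♞ ·│8
7│· ♝ ♟ ♟ ♟ ♟ · ♜│7
6│♟ · · · · · · ·│6
5│· ♟ · · · · ♟ ♟│5
4│♙ · · · ♙ · ♙ ·│4
3│· · · · · ♘ · ·│3
2│· ♙ ♙ ♙ ♔ ♙ ♗ ♙│2
1│♖ ♘ ♗ ♕ · · · ♖│1
  ─────────────────
  a b c d e f g h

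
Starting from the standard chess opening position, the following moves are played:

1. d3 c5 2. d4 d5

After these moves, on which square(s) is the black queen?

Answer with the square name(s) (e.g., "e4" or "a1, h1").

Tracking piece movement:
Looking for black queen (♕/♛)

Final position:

  a b c d e f g h
  ─────────────────
8│♜ ♞ ♝ ♛ ♚ ♝ ♞ ♜│8
7│♟ ♟ · · ♟ ♟ ♟ ♟│7
6│· · · · · · · ·│6
5│· · ♟ ♟ · · · ·│5
4│· · · ♙ · · · ·│4
3│· · · · · · · ·│3
2│♙ ♙ ♙ · ♙ ♙ ♙ ♙│2
1│♖ ♘ ♗ ♕ ♔ ♗ ♘ ♖│1
  ─────────────────
  a b c d e f g h


d8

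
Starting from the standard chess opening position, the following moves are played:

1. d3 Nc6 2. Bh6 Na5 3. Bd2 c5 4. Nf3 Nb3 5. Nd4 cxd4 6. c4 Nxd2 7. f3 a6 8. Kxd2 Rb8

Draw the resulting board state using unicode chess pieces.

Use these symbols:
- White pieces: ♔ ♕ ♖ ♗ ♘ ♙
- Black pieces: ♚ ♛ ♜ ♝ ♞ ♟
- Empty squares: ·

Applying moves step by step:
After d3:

♜ ♞ ♝ ♛ ♚ ♝ ♞ ♜
♟ ♟ ♟ ♟ ♟ ♟ ♟ ♟
· · · · · · · ·
· · · · · · · ·
· · · · · · · ·
· · · ♙ · · · ·
♙ ♙ ♙ · ♙ ♙ ♙ ♙
♖ ♘ ♗ ♕ ♔ ♗ ♘ ♖


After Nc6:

♜ · ♝ ♛ ♚ ♝ ♞ ♜
♟ ♟ ♟ ♟ ♟ ♟ ♟ ♟
· · ♞ · · · · ·
· · · · · · · ·
· · · · · · · ·
· · · ♙ · · · ·
♙ ♙ ♙ · ♙ ♙ ♙ ♙
♖ ♘ ♗ ♕ ♔ ♗ ♘ ♖


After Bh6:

♜ · ♝ ♛ ♚ ♝ ♞ ♜
♟ ♟ ♟ ♟ ♟ ♟ ♟ ♟
· · ♞ · · · · ♗
· · · · · · · ·
· · · · · · · ·
· · · ♙ · · · ·
♙ ♙ ♙ · ♙ ♙ ♙ ♙
♖ ♘ · ♕ ♔ ♗ ♘ ♖


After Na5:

♜ · ♝ ♛ ♚ ♝ ♞ ♜
♟ ♟ ♟ ♟ ♟ ♟ ♟ ♟
· · · · · · · ♗
♞ · · · · · · ·
· · · · · · · ·
· · · ♙ · · · ·
♙ ♙ ♙ · ♙ ♙ ♙ ♙
♖ ♘ · ♕ ♔ ♗ ♘ ♖


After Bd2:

♜ · ♝ ♛ ♚ ♝ ♞ ♜
♟ ♟ ♟ ♟ ♟ ♟ ♟ ♟
· · · · · · · ·
♞ · · · · · · ·
· · · · · · · ·
· · · ♙ · · · ·
♙ ♙ ♙ ♗ ♙ ♙ ♙ ♙
♖ ♘ · ♕ ♔ ♗ ♘ ♖


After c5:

♜ · ♝ ♛ ♚ ♝ ♞ ♜
♟ ♟ · ♟ ♟ ♟ ♟ ♟
· · · · · · · ·
♞ · ♟ · · · · ·
· · · · · · · ·
· · · ♙ · · · ·
♙ ♙ ♙ ♗ ♙ ♙ ♙ ♙
♖ ♘ · ♕ ♔ ♗ ♘ ♖


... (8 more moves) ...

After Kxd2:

♜ · ♝ ♛ ♚ ♝ ♞ ♜
· ♟ · ♟ ♟ ♟ ♟ ♟
♟ · · · · · · ·
· · · · · · · ·
· · ♙ ♟ · · · ·
· · · ♙ · ♙ · ·
♙ ♙ · ♔ ♙ · ♙ ♙
♖ ♘ · ♕ · ♗ · ♖


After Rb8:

· ♜ ♝ ♛ ♚ ♝ ♞ ♜
· ♟ · ♟ ♟ ♟ ♟ ♟
♟ · · · · · · ·
· · · · · · · ·
· · ♙ ♟ · · · ·
· · · ♙ · ♙ · ·
♙ ♙ · ♔ ♙ · ♙ ♙
♖ ♘ · ♕ · ♗ · ♖



  a b c d e f g h
  ─────────────────
8│· ♜ ♝ ♛ ♚ ♝ ♞ ♜│8
7│· ♟ · ♟ ♟ ♟ ♟ ♟│7
6│♟ · · · · · · ·│6
5│· · · · · · · ·│5
4│· · ♙ ♟ · · · ·│4
3│· · · ♙ · ♙ · ·│3
2│♙ ♙ · ♔ ♙ · ♙ ♙│2
1│♖ ♘ · ♕ · ♗ · ♖│1
  ─────────────────
  a b c d e f g h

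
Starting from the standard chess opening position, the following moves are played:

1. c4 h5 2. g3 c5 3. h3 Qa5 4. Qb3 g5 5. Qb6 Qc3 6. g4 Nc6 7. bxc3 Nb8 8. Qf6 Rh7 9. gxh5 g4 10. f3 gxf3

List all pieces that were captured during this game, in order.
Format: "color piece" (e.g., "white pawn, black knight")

Tracking captures:
  bxc3: captured black queen
  gxh5: captured black pawn
  gxf3: captured white pawn

black queen, black pawn, white pawn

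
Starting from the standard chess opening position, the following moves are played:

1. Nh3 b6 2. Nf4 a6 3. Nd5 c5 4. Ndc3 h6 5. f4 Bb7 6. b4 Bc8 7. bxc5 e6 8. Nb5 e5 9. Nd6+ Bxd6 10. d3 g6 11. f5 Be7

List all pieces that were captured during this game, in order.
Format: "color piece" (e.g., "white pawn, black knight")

Tracking captures:
  bxc5: captured black pawn
  Bxd6: captured white knight

black pawn, white knight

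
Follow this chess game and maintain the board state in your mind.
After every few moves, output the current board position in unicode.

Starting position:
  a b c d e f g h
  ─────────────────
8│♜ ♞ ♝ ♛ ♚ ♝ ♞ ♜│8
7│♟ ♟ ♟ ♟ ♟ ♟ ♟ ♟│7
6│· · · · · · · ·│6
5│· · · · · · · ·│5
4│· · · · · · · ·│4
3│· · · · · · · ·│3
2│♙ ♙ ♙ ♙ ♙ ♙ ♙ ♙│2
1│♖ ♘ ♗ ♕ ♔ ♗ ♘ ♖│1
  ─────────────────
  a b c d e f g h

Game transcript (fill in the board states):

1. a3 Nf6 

  a b c d e f g h
  ─────────────────
8│♜ ♞ ♝ ♛ ♚ ♝ · ♜│8
7│♟ ♟ ♟ ♟ ♟ ♟ ♟ ♟│7
6│· · · · · ♞ · ·│6
5│· · · · · · · ·│5
4│· · · · · · · ·│4
3│♙ · · · · · · ·│3
2│· ♙ ♙ ♙ ♙ ♙ ♙ ♙│2
1│♖ ♘ ♗ ♕ ♔ ♗ ♘ ♖│1
  ─────────────────
  a b c d e f g h

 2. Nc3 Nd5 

  a b c d e f g h
  ─────────────────
8│♜ ♞ ♝ ♛ ♚ ♝ · ♜│8
7│♟ ♟ ♟ ♟ ♟ ♟ ♟ ♟│7
6│· · · · · · · ·│6
5│· · · ♞ · · · ·│5
4│· · · · · · · ·│4
3│♙ · ♘ · · · · ·│3
2│· ♙ ♙ ♙ ♙ ♙ ♙ ♙│2
1│♖ · ♗ ♕ ♔ ♗ ♘ ♖│1
  ─────────────────
  a b c d e f g h

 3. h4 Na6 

  a b c d e f g h
  ─────────────────
8│♜ · ♝ ♛ ♚ ♝ · ♜│8
7│♟ ♟ ♟ ♟ ♟ ♟ ♟ ♟│7
6│♞ · · · · · · ·│6
5│· · · ♞ · · · ·│5
4│· · · · · · · ♙│4
3│♙ · ♘ · · · · ·│3
2│· ♙ ♙ ♙ ♙ ♙ ♙ ·│2
1│♖ · ♗ ♕ ♔ ♗ ♘ ♖│1
  ─────────────────
  a b c d e f g h



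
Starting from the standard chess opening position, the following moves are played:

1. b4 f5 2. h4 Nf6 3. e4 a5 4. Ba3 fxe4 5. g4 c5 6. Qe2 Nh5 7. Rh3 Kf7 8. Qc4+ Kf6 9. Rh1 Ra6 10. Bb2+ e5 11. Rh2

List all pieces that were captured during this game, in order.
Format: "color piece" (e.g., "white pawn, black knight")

Tracking captures:
  fxe4: captured white pawn

white pawn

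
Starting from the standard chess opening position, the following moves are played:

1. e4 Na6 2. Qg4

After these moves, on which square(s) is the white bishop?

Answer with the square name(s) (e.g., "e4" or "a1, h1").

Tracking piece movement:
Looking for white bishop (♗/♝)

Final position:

  a b c d e f g h
  ─────────────────
8│♜ · ♝ ♛ ♚ ♝ ♞ ♜│8
7│♟ ♟ ♟ ♟ ♟ ♟ ♟ ♟│7
6│♞ · · · · · · ·│6
5│· · · · · · · ·│5
4│· · · · ♙ · ♕ ·│4
3│· · · · · · · ·│3
2│♙ ♙ ♙ ♙ · ♙ ♙ ♙│2
1│♖ ♘ ♗ · ♔ ♗ ♘ ♖│1
  ─────────────────
  a b c d e f g h


c1, f1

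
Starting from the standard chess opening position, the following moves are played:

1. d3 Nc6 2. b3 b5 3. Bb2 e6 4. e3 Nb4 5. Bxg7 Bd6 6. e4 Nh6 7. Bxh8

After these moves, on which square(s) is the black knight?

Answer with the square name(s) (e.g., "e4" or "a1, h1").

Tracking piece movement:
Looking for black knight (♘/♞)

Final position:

  a b c d e f g h
  ─────────────────
8│♜ · ♝ ♛ ♚ · · ♗│8
7│♟ · ♟ ♟ · ♟ · ♟│7
6│· · · ♝ ♟ · · ♞│6
5│· ♟ · · · · · ·│5
4│· ♞ · · ♙ · · ·│4
3│· ♙ · ♙ · · · ·│3
2│♙ · ♙ · · ♙ ♙ ♙│2
1│♖ ♘ · ♕ ♔ ♗ ♘ ♖│1
  ─────────────────
  a b c d e f g h


b4, h6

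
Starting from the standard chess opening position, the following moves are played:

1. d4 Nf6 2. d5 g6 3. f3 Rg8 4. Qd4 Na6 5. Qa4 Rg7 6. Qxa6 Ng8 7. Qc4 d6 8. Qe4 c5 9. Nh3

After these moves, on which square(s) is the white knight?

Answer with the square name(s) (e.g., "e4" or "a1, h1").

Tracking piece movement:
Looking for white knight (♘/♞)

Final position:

  a b c d e f g h
  ─────────────────
8│♜ · ♝ ♛ ♚ ♝ ♞ ·│8
7│♟ ♟ · · ♟ ♟ ♜ ♟│7
6│· · · ♟ · · ♟ ·│6
5│· · ♟ ♙ · · · ·│5
4│· · · · ♕ · · ·│4
3│· · · · · ♙ · ♘│3
2│♙ ♙ ♙ · ♙ · ♙ ♙│2
1│♖ ♘ ♗ · ♔ ♗ · ♖│1
  ─────────────────
  a b c d e f g h


b1, h3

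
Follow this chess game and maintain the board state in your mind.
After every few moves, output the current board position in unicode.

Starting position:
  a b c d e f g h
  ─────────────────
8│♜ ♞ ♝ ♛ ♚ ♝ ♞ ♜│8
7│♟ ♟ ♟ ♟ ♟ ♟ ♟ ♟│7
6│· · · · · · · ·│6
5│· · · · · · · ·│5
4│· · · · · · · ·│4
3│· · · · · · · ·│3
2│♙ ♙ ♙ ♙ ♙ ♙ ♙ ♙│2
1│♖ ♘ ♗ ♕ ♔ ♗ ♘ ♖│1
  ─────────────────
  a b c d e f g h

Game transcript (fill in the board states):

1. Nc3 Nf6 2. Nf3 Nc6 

  a b c d e f g h
  ─────────────────
8│♜ · ♝ ♛ ♚ ♝ · ♜│8
7│♟ ♟ ♟ ♟ ♟ ♟ ♟ ♟│7
6│· · ♞ · · ♞ · ·│6
5│· · · · · · · ·│5
4│· · · · · · · ·│4
3│· · ♘ · · ♘ · ·│3
2│♙ ♙ ♙ ♙ ♙ ♙ ♙ ♙│2
1│♖ · ♗ ♕ ♔ ♗ · ♖│1
  ─────────────────
  a b c d e f g h

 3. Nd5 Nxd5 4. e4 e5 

  a b c d e f g h
  ─────────────────
8│♜ · ♝ ♛ ♚ ♝ · ♜│8
7│♟ ♟ ♟ ♟ · ♟ ♟ ♟│7
6│· · ♞ · · · · ·│6
5│· · · ♞ ♟ · · ·│5
4│· · · · ♙ · · ·│4
3│· · · · · ♘ · ·│3
2│♙ ♙ ♙ ♙ · ♙ ♙ ♙│2
1│♖ · ♗ ♕ ♔ ♗ · ♖│1
  ─────────────────
  a b c d e f g h

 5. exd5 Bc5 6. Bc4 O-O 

  a b c d e f g h
  ─────────────────
8│♜ · ♝ ♛ · ♜ ♚ ·│8
7│♟ ♟ ♟ ♟ · ♟ ♟ ♟│7
6│· · ♞ · · · · ·│6
5│· · ♝ ♙ ♟ · · ·│5
4│· · ♗ · · · · ·│4
3│· · · · · ♘ · ·│3
2│♙ ♙ ♙ ♙ · ♙ ♙ ♙│2
1│♖ · ♗ ♕ ♔ · · ♖│1
  ─────────────────
  a b c d e f g h

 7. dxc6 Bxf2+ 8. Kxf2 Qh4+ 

  a b c d e f g h
  ─────────────────
8│♜ · ♝ · · ♜ ♚ ·│8
7│♟ ♟ ♟ ♟ · ♟ ♟ ♟│7
6│· · ♙ · · · · ·│6
5│· · · · ♟ · · ·│5
4│· · ♗ · · · · ♛│4
3│· · · · · ♘ · ·│3
2│♙ ♙ ♙ ♙ · ♔ ♙ ♙│2
1│♖ · ♗ ♕ · · · ♖│1
  ─────────────────
  a b c d e f g h

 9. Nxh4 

  a b c d e f g h
  ─────────────────
8│♜ · ♝ · · ♜ ♚ ·│8
7│♟ ♟ ♟ ♟ · ♟ ♟ ♟│7
6│· · ♙ · · · · ·│6
5│· · · · ♟ · · ·│5
4│· · ♗ · · · · ♘│4
3│· · · · · · · ·│3
2│♙ ♙ ♙ ♙ · ♔ ♙ ♙│2
1│♖ · ♗ ♕ · · · ♖│1
  ─────────────────
  a b c d e f g h


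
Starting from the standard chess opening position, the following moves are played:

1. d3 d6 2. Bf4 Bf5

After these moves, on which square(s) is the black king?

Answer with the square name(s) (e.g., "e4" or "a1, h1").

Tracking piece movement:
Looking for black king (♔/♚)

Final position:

  a b c d e f g h
  ─────────────────
8│♜ ♞ · ♛ ♚ ♝ ♞ ♜│8
7│♟ ♟ ♟ · ♟ ♟ ♟ ♟│7
6│· · · ♟ · · · ·│6
5│· · · · · ♝ · ·│5
4│· · · · · ♗ · ·│4
3│· · · ♙ · · · ·│3
2│♙ ♙ ♙ · ♙ ♙ ♙ ♙│2
1│♖ ♘ · ♕ ♔ ♗ ♘ ♖│1
  ─────────────────
  a b c d e f g h


e8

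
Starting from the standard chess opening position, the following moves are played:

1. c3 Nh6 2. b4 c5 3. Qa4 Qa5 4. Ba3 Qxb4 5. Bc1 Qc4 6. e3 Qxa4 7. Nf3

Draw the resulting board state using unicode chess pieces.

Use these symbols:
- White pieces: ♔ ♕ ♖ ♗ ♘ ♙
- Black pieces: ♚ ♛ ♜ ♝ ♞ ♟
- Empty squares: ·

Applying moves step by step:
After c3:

♜ ♞ ♝ ♛ ♚ ♝ ♞ ♜
♟ ♟ ♟ ♟ ♟ ♟ ♟ ♟
· · · · · · · ·
· · · · · · · ·
· · · · · · · ·
· · ♙ · · · · ·
♙ ♙ · ♙ ♙ ♙ ♙ ♙
♖ ♘ ♗ ♕ ♔ ♗ ♘ ♖


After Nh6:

♜ ♞ ♝ ♛ ♚ ♝ · ♜
♟ ♟ ♟ ♟ ♟ ♟ ♟ ♟
· · · · · · · ♞
· · · · · · · ·
· · · · · · · ·
· · ♙ · · · · ·
♙ ♙ · ♙ ♙ ♙ ♙ ♙
♖ ♘ ♗ ♕ ♔ ♗ ♘ ♖


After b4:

♜ ♞ ♝ ♛ ♚ ♝ · ♜
♟ ♟ ♟ ♟ ♟ ♟ ♟ ♟
· · · · · · · ♞
· · · · · · · ·
· ♙ · · · · · ·
· · ♙ · · · · ·
♙ · · ♙ ♙ ♙ ♙ ♙
♖ ♘ ♗ ♕ ♔ ♗ ♘ ♖


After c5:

♜ ♞ ♝ ♛ ♚ ♝ · ♜
♟ ♟ · ♟ ♟ ♟ ♟ ♟
· · · · · · · ♞
· · ♟ · · · · ·
· ♙ · · · · · ·
· · ♙ · · · · ·
♙ · · ♙ ♙ ♙ ♙ ♙
♖ ♘ ♗ ♕ ♔ ♗ ♘ ♖


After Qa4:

♜ ♞ ♝ ♛ ♚ ♝ · ♜
♟ ♟ · ♟ ♟ ♟ ♟ ♟
· · · · · · · ♞
· · ♟ · · · · ·
♕ ♙ · · · · · ·
· · ♙ · · · · ·
♙ · · ♙ ♙ ♙ ♙ ♙
♖ ♘ ♗ · ♔ ♗ ♘ ♖


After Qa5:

♜ ♞ ♝ · ♚ ♝ · ♜
♟ ♟ · ♟ ♟ ♟ ♟ ♟
· · · · · · · ♞
♛ · ♟ · · · · ·
♕ ♙ · · · · · ·
· · ♙ · · · · ·
♙ · · ♙ ♙ ♙ ♙ ♙
♖ ♘ ♗ · ♔ ♗ ♘ ♖


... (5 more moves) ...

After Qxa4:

♜ ♞ ♝ · ♚ ♝ · ♜
♟ ♟ · ♟ ♟ ♟ ♟ ♟
· · · · · · · ♞
· · ♟ · · · · ·
♛ · · · · · · ·
· · ♙ · ♙ · · ·
♙ · · ♙ · ♙ ♙ ♙
♖ ♘ ♗ · ♔ ♗ ♘ ♖


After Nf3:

♜ ♞ ♝ · ♚ ♝ · ♜
♟ ♟ · ♟ ♟ ♟ ♟ ♟
· · · · · · · ♞
· · ♟ · · · · ·
♛ · · · · · · ·
· · ♙ · ♙ ♘ · ·
♙ · · ♙ · ♙ ♙ ♙
♖ ♘ ♗ · ♔ ♗ · ♖



  a b c d e f g h
  ─────────────────
8│♜ ♞ ♝ · ♚ ♝ · ♜│8
7│♟ ♟ · ♟ ♟ ♟ ♟ ♟│7
6│· · · · · · · ♞│6
5│· · ♟ · · · · ·│5
4│♛ · · · · · · ·│4
3│· · ♙ · ♙ ♘ · ·│3
2│♙ · · ♙ · ♙ ♙ ♙│2
1│♖ ♘ ♗ · ♔ ♗ · ♖│1
  ─────────────────
  a b c d e f g h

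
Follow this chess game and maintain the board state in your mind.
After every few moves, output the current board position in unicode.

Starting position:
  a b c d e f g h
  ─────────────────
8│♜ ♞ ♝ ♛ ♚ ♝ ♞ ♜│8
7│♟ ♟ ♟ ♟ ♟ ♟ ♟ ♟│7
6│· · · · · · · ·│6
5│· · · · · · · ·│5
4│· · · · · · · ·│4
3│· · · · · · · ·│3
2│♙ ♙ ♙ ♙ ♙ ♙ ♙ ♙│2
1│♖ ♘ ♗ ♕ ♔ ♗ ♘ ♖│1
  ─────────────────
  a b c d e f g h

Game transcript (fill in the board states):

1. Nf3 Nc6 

  a b c d e f g h
  ─────────────────
8│♜ · ♝ ♛ ♚ ♝ ♞ ♜│8
7│♟ ♟ ♟ ♟ ♟ ♟ ♟ ♟│7
6│· · ♞ · · · · ·│6
5│· · · · · · · ·│5
4│· · · · · · · ·│4
3│· · · · · ♘ · ·│3
2│♙ ♙ ♙ ♙ ♙ ♙ ♙ ♙│2
1│♖ ♘ ♗ ♕ ♔ ♗ · ♖│1
  ─────────────────
  a b c d e f g h

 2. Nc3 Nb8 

  a b c d e f g h
  ─────────────────
8│♜ ♞ ♝ ♛ ♚ ♝ ♞ ♜│8
7│♟ ♟ ♟ ♟ ♟ ♟ ♟ ♟│7
6│· · · · · · · ·│6
5│· · · · · · · ·│5
4│· · · · · · · ·│4
3│· · ♘ · · ♘ · ·│3
2│♙ ♙ ♙ ♙ ♙ ♙ ♙ ♙│2
1│♖ · ♗ ♕ ♔ ♗ · ♖│1
  ─────────────────
  a b c d e f g h

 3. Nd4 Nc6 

  a b c d e f g h
  ─────────────────
8│♜ · ♝ ♛ ♚ ♝ ♞ ♜│8
7│♟ ♟ ♟ ♟ ♟ ♟ ♟ ♟│7
6│· · ♞ · · · · ·│6
5│· · · · · · · ·│5
4│· · · ♘ · · · ·│4
3│· · ♘ · · · · ·│3
2│♙ ♙ ♙ ♙ ♙ ♙ ♙ ♙│2
1│♖ · ♗ ♕ ♔ ♗ · ♖│1
  ─────────────────
  a b c d e f g h



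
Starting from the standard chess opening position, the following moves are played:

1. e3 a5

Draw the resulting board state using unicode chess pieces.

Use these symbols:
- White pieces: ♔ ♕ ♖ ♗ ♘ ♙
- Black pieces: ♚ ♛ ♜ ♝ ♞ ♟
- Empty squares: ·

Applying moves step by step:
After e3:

♜ ♞ ♝ ♛ ♚ ♝ ♞ ♜
♟ ♟ ♟ ♟ ♟ ♟ ♟ ♟
· · · · · · · ·
· · · · · · · ·
· · · · · · · ·
· · · · ♙ · · ·
♙ ♙ ♙ ♙ · ♙ ♙ ♙
♖ ♘ ♗ ♕ ♔ ♗ ♘ ♖


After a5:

♜ ♞ ♝ ♛ ♚ ♝ ♞ ♜
· ♟ ♟ ♟ ♟ ♟ ♟ ♟
· · · · · · · ·
♟ · · · · · · ·
· · · · · · · ·
· · · · ♙ · · ·
♙ ♙ ♙ ♙ · ♙ ♙ ♙
♖ ♘ ♗ ♕ ♔ ♗ ♘ ♖



  a b c d e f g h
  ─────────────────
8│♜ ♞ ♝ ♛ ♚ ♝ ♞ ♜│8
7│· ♟ ♟ ♟ ♟ ♟ ♟ ♟│7
6│· · · · · · · ·│6
5│♟ · · · · · · ·│5
4│· · · · · · · ·│4
3│· · · · ♙ · · ·│3
2│♙ ♙ ♙ ♙ · ♙ ♙ ♙│2
1│♖ ♘ ♗ ♕ ♔ ♗ ♘ ♖│1
  ─────────────────
  a b c d e f g h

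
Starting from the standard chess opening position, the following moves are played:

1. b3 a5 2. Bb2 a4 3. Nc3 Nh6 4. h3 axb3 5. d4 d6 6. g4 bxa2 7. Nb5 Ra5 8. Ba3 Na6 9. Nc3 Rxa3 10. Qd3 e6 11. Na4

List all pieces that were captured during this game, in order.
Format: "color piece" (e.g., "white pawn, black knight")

Tracking captures:
  axb3: captured white pawn
  bxa2: captured white pawn
  Rxa3: captured white bishop

white pawn, white pawn, white bishop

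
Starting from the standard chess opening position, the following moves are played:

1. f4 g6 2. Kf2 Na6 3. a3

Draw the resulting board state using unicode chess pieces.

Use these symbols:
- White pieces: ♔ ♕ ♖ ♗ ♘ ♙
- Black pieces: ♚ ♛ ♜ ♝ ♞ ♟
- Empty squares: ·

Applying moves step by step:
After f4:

♜ ♞ ♝ ♛ ♚ ♝ ♞ ♜
♟ ♟ ♟ ♟ ♟ ♟ ♟ ♟
· · · · · · · ·
· · · · · · · ·
· · · · · ♙ · ·
· · · · · · · ·
♙ ♙ ♙ ♙ ♙ · ♙ ♙
♖ ♘ ♗ ♕ ♔ ♗ ♘ ♖


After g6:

♜ ♞ ♝ ♛ ♚ ♝ ♞ ♜
♟ ♟ ♟ ♟ ♟ ♟ · ♟
· · · · · · ♟ ·
· · · · · · · ·
· · · · · ♙ · ·
· · · · · · · ·
♙ ♙ ♙ ♙ ♙ · ♙ ♙
♖ ♘ ♗ ♕ ♔ ♗ ♘ ♖


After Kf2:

♜ ♞ ♝ ♛ ♚ ♝ ♞ ♜
♟ ♟ ♟ ♟ ♟ ♟ · ♟
· · · · · · ♟ ·
· · · · · · · ·
· · · · · ♙ · ·
· · · · · · · ·
♙ ♙ ♙ ♙ ♙ ♔ ♙ ♙
♖ ♘ ♗ ♕ · ♗ ♘ ♖


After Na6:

♜ · ♝ ♛ ♚ ♝ ♞ ♜
♟ ♟ ♟ ♟ ♟ ♟ · ♟
♞ · · · · · ♟ ·
· · · · · · · ·
· · · · · ♙ · ·
· · · · · · · ·
♙ ♙ ♙ ♙ ♙ ♔ ♙ ♙
♖ ♘ ♗ ♕ · ♗ ♘ ♖


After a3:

♜ · ♝ ♛ ♚ ♝ ♞ ♜
♟ ♟ ♟ ♟ ♟ ♟ · ♟
♞ · · · · · ♟ ·
· · · · · · · ·
· · · · · ♙ · ·
♙ · · · · · · ·
· ♙ ♙ ♙ ♙ ♔ ♙ ♙
♖ ♘ ♗ ♕ · ♗ ♘ ♖



  a b c d e f g h
  ─────────────────
8│♜ · ♝ ♛ ♚ ♝ ♞ ♜│8
7│♟ ♟ ♟ ♟ ♟ ♟ · ♟│7
6│♞ · · · · · ♟ ·│6
5│· · · · · · · ·│5
4│· · · · · ♙ · ·│4
3│♙ · · · · · · ·│3
2│· ♙ ♙ ♙ ♙ ♔ ♙ ♙│2
1│♖ ♘ ♗ ♕ · ♗ ♘ ♖│1
  ─────────────────
  a b c d e f g h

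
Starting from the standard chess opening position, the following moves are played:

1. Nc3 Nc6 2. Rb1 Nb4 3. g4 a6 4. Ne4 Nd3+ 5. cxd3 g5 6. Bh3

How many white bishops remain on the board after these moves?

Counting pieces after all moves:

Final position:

  a b c d e f g h
  ─────────────────
8│♜ · ♝ ♛ ♚ ♝ ♞ ♜│8
7│· ♟ ♟ ♟ ♟ ♟ · ♟│7
6│♟ · · · · · · ·│6
5│· · · · · · ♟ ·│5
4│· · · · ♘ · ♙ ·│4
3│· · · ♙ · · · ♗│3
2│♙ ♙ · ♙ ♙ ♙ · ♙│2
1│· ♖ ♗ ♕ ♔ · ♘ ♖│1
  ─────────────────
  a b c d e f g h


2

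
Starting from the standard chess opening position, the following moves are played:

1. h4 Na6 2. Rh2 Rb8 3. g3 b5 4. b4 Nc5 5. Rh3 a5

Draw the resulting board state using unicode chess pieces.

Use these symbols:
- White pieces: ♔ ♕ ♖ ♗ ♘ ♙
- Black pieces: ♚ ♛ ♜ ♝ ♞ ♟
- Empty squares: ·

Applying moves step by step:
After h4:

♜ ♞ ♝ ♛ ♚ ♝ ♞ ♜
♟ ♟ ♟ ♟ ♟ ♟ ♟ ♟
· · · · · · · ·
· · · · · · · ·
· · · · · · · ♙
· · · · · · · ·
♙ ♙ ♙ ♙ ♙ ♙ ♙ ·
♖ ♘ ♗ ♕ ♔ ♗ ♘ ♖


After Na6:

♜ · ♝ ♛ ♚ ♝ ♞ ♜
♟ ♟ ♟ ♟ ♟ ♟ ♟ ♟
♞ · · · · · · ·
· · · · · · · ·
· · · · · · · ♙
· · · · · · · ·
♙ ♙ ♙ ♙ ♙ ♙ ♙ ·
♖ ♘ ♗ ♕ ♔ ♗ ♘ ♖


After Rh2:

♜ · ♝ ♛ ♚ ♝ ♞ ♜
♟ ♟ ♟ ♟ ♟ ♟ ♟ ♟
♞ · · · · · · ·
· · · · · · · ·
· · · · · · · ♙
· · · · · · · ·
♙ ♙ ♙ ♙ ♙ ♙ ♙ ♖
♖ ♘ ♗ ♕ ♔ ♗ ♘ ·


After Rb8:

· ♜ ♝ ♛ ♚ ♝ ♞ ♜
♟ ♟ ♟ ♟ ♟ ♟ ♟ ♟
♞ · · · · · · ·
· · · · · · · ·
· · · · · · · ♙
· · · · · · · ·
♙ ♙ ♙ ♙ ♙ ♙ ♙ ♖
♖ ♘ ♗ ♕ ♔ ♗ ♘ ·


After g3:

· ♜ ♝ ♛ ♚ ♝ ♞ ♜
♟ ♟ ♟ ♟ ♟ ♟ ♟ ♟
♞ · · · · · · ·
· · · · · · · ·
· · · · · · · ♙
· · · · · · ♙ ·
♙ ♙ ♙ ♙ ♙ ♙ · ♖
♖ ♘ ♗ ♕ ♔ ♗ ♘ ·


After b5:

· ♜ ♝ ♛ ♚ ♝ ♞ ♜
♟ · ♟ ♟ ♟ ♟ ♟ ♟
♞ · · · · · · ·
· ♟ · · · · · ·
· · · · · · · ♙
· · · · · · ♙ ·
♙ ♙ ♙ ♙ ♙ ♙ · ♖
♖ ♘ ♗ ♕ ♔ ♗ ♘ ·


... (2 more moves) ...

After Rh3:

· ♜ ♝ ♛ ♚ ♝ ♞ ♜
♟ · ♟ ♟ ♟ ♟ ♟ ♟
· · · · · · · ·
· ♟ ♞ · · · · ·
· ♙ · · · · · ♙
· · · · · · ♙ ♖
♙ · ♙ ♙ ♙ ♙ · ·
♖ ♘ ♗ ♕ ♔ ♗ ♘ ·


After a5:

· ♜ ♝ ♛ ♚ ♝ ♞ ♜
· · ♟ ♟ ♟ ♟ ♟ ♟
· · · · · · · ·
♟ ♟ ♞ · · · · ·
· ♙ · · · · · ♙
· · · · · · ♙ ♖
♙ · ♙ ♙ ♙ ♙ · ·
♖ ♘ ♗ ♕ ♔ ♗ ♘ ·



  a b c d e f g h
  ─────────────────
8│· ♜ ♝ ♛ ♚ ♝ ♞ ♜│8
7│· · ♟ ♟ ♟ ♟ ♟ ♟│7
6│· · · · · · · ·│6
5│♟ ♟ ♞ · · · · ·│5
4│· ♙ · · · · · ♙│4
3│· · · · · · ♙ ♖│3
2│♙ · ♙ ♙ ♙ ♙ · ·│2
1│♖ ♘ ♗ ♕ ♔ ♗ ♘ ·│1
  ─────────────────
  a b c d e f g h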